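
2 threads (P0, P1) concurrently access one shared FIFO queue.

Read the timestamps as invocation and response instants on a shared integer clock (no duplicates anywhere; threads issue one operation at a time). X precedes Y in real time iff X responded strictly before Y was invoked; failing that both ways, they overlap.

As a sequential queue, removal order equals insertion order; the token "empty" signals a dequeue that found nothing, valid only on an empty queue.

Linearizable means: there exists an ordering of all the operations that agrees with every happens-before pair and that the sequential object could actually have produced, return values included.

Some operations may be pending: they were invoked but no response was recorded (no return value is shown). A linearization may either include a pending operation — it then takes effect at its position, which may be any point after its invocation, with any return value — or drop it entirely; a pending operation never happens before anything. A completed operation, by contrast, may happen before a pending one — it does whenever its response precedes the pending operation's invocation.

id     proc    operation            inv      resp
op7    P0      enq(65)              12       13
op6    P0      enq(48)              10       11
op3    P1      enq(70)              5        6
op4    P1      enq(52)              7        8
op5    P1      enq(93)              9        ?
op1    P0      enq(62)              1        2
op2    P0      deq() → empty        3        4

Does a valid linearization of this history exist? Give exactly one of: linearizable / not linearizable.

cut after 3 events: linearizable; cut after 4 events (op2 responds, time 4): not linearizable
exhaustive check: the 2 completed FIFO queue ops admit one real-time order; illegal
one such order, op1, op2, breaks at step 2 where op2 deq() → empty is illegal

not linearizable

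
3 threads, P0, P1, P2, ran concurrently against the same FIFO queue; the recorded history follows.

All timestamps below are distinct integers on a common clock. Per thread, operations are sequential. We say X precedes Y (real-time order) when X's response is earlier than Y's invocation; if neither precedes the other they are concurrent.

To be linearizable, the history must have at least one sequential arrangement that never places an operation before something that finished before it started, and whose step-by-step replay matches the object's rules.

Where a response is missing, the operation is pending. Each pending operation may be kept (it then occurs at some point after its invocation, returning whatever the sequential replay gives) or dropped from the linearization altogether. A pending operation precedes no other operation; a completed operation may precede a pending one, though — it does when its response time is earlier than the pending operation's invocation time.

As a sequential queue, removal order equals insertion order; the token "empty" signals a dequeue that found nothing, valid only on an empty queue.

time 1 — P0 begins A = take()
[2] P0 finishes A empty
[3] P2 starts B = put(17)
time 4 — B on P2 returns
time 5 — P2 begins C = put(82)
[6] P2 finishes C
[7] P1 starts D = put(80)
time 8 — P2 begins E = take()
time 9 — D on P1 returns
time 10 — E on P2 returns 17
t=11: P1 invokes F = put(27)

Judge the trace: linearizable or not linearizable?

linearizable

witness order: A, B, C, D, E
after step 1 (A take() → empty): queue <>
after step 2 (B put(17)): queue <17>
after step 3 (C put(82)): queue <17,82>
after step 4 (D put(80)): queue <17,82,80>
after step 5 (E take() → 17): queue <82,80>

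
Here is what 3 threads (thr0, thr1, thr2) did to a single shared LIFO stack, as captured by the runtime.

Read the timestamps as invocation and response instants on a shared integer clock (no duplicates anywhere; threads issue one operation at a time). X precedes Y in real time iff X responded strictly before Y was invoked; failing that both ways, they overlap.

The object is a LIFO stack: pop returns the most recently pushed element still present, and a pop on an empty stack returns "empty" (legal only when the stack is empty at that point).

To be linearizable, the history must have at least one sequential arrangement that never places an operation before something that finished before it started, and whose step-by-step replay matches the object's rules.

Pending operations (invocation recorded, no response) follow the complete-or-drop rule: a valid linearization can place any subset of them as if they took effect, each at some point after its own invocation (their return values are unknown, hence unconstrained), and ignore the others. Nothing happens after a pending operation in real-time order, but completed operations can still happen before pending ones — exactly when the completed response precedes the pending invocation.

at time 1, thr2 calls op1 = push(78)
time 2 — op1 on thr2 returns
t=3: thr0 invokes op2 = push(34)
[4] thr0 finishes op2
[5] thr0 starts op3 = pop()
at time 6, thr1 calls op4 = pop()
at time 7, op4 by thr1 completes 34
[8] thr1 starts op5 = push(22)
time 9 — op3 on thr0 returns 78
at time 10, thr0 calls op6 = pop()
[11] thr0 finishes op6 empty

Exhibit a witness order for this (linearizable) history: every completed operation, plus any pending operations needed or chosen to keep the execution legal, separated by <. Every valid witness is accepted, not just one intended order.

op1 < op2 < op4 < op3 < op6

step 1: op1 push(78) — stack <78>
step 2: op2 push(34) — stack <78,34>
step 3: op4 pop() → 34 — stack <78>
step 4: op3 pop() → 78 — stack <>
step 5: op6 pop() → empty — stack <>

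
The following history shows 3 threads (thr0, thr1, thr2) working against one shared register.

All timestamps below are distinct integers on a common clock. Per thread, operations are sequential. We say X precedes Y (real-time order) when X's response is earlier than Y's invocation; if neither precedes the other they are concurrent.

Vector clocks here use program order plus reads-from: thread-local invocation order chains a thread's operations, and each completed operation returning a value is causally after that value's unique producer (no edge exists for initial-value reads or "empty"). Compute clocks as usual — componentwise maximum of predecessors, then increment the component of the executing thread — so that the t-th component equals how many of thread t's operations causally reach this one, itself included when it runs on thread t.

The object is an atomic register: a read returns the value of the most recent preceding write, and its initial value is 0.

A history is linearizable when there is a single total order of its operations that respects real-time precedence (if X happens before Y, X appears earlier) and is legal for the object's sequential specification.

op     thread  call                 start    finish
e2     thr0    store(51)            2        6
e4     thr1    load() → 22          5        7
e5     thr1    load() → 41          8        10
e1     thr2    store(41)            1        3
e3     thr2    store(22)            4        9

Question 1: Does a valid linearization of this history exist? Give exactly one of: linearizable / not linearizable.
not linearizable

already the first 10 events (up to e5's response at time 10) admit no linearization; the first 9 still do
real-time-consistent orders of the 5 completed operations: 11 — all fail the register replay
for example e1, e2, e3, e4, e5 fails at step 5: e5 load() → 41 is not legal there
for example e1, e2, e4, e3, e5 fails at step 3: e4 load() → 22 is not legal there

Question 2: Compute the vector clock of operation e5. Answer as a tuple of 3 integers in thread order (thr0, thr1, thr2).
(0, 2, 2)

VC(e1, invoked at 1): no causal predecessors; +1 on thr2 → (0, 0, 1)
VC(e2, invoked at 2): no causal predecessors; +1 on thr0 → (1, 0, 0)
from VC(e1)=(0, 0, 1), e3 (invoked 4) maxes components and bumps thr2 → (0, 0, 2)
from VC(e3)=(0, 0, 2), e4 (invoked 5) maxes components and bumps thr1 → (0, 1, 2)
from VC(e1)=(0, 0, 1), VC(e4)=(0, 1, 2), e5 (invoked 8) maxes components and bumps thr1 → (0, 2, 2)
target: VC(e5) = (0, 2, 2)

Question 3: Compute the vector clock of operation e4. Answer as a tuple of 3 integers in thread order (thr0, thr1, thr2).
(0, 1, 2)

root op e1, invoked 1: fresh clock plus thr2's own tick → (0, 0, 1)
root op e2, invoked 2: fresh clock plus thr0's own tick → (1, 0, 0)
invoked at 4, e3 merges VC(e1)=(0, 0, 1) and bumps thr2's slot → (0, 0, 2)
invoked at 5, e4 merges VC(e3)=(0, 0, 2) and bumps thr1's slot → (0, 1, 2)
invoked at 8, e5 merges VC(e1)=(0, 0, 1), VC(e4)=(0, 1, 2) and bumps thr1's slot → (0, 2, 2)
target: VC(e4) = (0, 1, 2)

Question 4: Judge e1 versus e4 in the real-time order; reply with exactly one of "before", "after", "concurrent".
before

e1 spans [1,3], e4 spans [5,7]
resp(e1)=3 < inv(e4)=5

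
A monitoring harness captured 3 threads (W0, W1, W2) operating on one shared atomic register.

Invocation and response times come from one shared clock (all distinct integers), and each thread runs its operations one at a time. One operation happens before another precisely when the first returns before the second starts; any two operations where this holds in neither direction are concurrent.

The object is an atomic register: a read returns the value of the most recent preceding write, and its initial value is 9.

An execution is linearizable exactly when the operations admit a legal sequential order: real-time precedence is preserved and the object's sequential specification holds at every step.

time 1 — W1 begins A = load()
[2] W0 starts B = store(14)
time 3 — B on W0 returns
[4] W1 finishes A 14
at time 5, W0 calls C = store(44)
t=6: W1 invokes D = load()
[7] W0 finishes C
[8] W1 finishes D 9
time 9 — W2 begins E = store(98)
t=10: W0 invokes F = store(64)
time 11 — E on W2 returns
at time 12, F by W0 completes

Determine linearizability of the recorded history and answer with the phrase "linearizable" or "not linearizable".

not linearizable

prefix check: 1..7 passes, 1..8 fails once D's time-8 response joins
4 completed operations, 4 real-time-consistent orders — every atomic register replay fails
take A, B, C, D: step 1 already fails, because A load() → 14 cannot occur there
take A, B, D, C: step 1 already fails, because A load() → 14 cannot occur there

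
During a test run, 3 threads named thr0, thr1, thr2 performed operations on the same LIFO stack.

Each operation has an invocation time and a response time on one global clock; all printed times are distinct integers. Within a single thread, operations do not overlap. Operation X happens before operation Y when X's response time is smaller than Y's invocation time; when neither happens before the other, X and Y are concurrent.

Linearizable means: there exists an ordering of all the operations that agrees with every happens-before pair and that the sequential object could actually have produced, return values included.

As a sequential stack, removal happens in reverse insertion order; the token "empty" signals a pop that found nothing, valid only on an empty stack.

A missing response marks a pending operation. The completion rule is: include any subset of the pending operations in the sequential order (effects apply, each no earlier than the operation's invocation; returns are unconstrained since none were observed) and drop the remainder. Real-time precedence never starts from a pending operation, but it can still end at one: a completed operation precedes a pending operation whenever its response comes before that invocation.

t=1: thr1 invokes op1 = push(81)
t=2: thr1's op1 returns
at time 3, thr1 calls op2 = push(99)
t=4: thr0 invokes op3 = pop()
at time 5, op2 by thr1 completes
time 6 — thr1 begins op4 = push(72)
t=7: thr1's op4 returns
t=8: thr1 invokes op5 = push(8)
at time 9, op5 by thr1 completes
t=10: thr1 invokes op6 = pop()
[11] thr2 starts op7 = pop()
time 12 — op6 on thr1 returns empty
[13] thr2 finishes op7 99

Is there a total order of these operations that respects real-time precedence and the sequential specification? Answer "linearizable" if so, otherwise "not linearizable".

the violation lands at event 12, op6's response at time 12: events 1..11 linearize, events 1..12 do not
exhaustive check: the 5 completed LIFO stack ops admit one real-time order; illegal
every completion of the 2 pending operations (op3, op7) was checked; none linearizes
take op1, op2, op4, op5, op6 (pending dropped): step 5 already fails, because op6 pop() → empty cannot occur there

not linearizable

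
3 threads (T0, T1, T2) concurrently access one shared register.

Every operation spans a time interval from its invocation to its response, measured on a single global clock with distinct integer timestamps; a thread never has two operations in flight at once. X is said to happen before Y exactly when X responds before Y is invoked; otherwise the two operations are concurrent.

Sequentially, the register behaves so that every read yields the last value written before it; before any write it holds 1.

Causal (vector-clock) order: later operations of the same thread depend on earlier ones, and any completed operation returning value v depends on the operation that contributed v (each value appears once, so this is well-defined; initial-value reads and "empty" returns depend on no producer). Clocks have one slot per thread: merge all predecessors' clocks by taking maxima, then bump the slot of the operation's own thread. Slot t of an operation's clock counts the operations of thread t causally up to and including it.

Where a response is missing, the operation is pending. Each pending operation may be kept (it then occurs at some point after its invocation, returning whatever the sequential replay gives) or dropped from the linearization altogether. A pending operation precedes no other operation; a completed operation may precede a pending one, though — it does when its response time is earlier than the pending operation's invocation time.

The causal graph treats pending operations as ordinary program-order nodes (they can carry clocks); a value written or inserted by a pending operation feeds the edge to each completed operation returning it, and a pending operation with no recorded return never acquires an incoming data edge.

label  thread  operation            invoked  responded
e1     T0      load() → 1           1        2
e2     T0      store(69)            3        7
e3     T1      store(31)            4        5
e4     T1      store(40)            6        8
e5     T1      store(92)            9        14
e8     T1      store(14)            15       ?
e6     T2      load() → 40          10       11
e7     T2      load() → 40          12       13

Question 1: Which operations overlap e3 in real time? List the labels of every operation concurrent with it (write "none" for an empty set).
e2

e3 spans [4,5]: anything still running between times 4 and 5 counts as concurrent
e1 [1,2]: before
e2 [3,7]: concurrent
e4 [6,8]: after
e5 [9,14]: after
e6 [10,11]: after
e7 [12,13]: after
e8 [15,…): after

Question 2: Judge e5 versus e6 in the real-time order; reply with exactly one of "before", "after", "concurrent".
concurrent

e5 spans [9,14], e6 spans [10,11]
the intervals overlap in both directions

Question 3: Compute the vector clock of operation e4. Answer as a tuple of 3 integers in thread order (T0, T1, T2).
(0, 2, 0)

no predecessors for e3 (invoked 4): T1 increments from zero → (0, 1, 0)
no predecessors for e1 (invoked 1): T0 increments from zero → (1, 0, 0)
invoked at 6, e4 merges VC(e3)=(0, 1, 0) and bumps T1's slot → (0, 2, 0)
invoked at 3, e2 merges VC(e1)=(1, 0, 0) and bumps T0's slot → (2, 0, 0)
invoked at 10, e6 merges VC(e4)=(0, 2, 0) and bumps T2's slot → (0, 2, 1)
invoked at 9, e5 merges VC(e4)=(0, 2, 0) and bumps T1's slot → (0, 3, 0)
invoked at 12, e7 merges VC(e4)=(0, 2, 0), VC(e6)=(0, 2, 1) and bumps T2's slot → (0, 2, 2)
invoked at 15, e8 merges VC(e5)=(0, 3, 0) and bumps T1's slot → (0, 4, 0)
target: VC(e4) = (0, 2, 0)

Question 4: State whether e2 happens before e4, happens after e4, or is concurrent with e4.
concurrent

e2 spans [3,7], e4 spans [6,8]
the intervals overlap in both directions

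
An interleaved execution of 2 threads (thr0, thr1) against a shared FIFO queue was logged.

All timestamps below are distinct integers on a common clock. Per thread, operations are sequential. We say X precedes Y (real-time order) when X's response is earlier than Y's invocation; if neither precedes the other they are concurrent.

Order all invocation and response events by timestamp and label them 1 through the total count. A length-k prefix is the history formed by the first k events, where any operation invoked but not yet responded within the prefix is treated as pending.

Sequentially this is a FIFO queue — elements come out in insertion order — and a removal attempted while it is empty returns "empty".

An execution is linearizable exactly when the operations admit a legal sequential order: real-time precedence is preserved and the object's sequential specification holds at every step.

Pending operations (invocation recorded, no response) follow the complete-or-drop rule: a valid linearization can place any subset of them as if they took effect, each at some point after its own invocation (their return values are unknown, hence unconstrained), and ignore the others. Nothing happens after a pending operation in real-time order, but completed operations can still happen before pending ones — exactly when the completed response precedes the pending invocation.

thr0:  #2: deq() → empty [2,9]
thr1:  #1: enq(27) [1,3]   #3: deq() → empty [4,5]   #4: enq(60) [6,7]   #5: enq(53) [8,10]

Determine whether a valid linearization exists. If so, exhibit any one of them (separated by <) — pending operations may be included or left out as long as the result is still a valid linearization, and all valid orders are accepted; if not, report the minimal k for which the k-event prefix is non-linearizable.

events 1..8 are fine; event 9 — the response of #2 at time 9 — makes the prefix non-linearizable
4 completed operations, 4 real-time-consistent orders — every FIFO queue replay fails
no escape via the 1 pending operation (#5): every completion choice fails
e.g. #1, #2, #3, #4 (pending dropped): illegal at step 2, since #2 deq() → empty cannot apply there
e.g. #1, #3, #2, #4 (pending dropped): illegal at step 2, since #3 deq() → empty cannot apply there

not linearizable — minimal violating prefix: 9 events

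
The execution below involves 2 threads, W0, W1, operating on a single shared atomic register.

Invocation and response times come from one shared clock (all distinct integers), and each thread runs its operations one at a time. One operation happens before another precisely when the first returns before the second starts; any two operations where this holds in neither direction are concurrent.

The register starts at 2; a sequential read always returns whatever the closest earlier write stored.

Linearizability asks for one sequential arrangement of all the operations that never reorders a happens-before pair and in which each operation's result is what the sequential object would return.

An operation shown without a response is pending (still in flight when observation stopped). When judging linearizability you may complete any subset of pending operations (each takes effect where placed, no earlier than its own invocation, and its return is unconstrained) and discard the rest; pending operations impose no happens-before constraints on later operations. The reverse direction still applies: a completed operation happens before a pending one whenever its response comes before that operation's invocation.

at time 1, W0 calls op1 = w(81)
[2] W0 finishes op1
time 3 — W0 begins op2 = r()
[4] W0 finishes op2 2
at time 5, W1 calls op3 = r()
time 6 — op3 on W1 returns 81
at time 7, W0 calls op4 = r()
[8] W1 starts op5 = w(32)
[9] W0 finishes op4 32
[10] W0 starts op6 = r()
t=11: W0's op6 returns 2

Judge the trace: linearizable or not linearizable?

prefix check: 1..3 passes, 1..4 fails once op2's time-4 response joins
exhaustive check: the 2 completed atomic register ops admit one real-time order; illegal
sample order op1, op2 stalls at step 2 — op2 r() → 2 has no legal effect

not linearizable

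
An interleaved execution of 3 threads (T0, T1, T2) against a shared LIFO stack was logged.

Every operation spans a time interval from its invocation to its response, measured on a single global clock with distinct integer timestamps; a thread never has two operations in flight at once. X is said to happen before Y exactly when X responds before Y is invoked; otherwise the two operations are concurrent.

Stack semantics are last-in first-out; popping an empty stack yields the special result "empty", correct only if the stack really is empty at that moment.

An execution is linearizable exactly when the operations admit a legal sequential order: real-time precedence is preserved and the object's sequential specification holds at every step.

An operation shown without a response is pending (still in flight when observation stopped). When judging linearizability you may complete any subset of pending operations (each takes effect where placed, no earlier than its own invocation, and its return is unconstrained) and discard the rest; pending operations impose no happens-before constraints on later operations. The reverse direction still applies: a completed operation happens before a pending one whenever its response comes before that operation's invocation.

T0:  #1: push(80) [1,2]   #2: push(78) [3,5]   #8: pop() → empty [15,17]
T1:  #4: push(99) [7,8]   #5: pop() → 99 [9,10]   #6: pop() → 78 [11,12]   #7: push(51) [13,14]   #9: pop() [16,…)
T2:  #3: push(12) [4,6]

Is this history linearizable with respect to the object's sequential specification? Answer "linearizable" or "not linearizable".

already the first 17 events (up to #8's response at time 17) admit no linearization; the first 16 still do
no legal order exists: 2 real-time-consistent candidates over 8 completed LIFO stack operations, all rejected
include/drop combinations of the 1 pending operation (#9) were all tried; none helps
take #1, #2, #3, #4, #5, #6, #7, #8 (pending dropped): step 6 already fails, because #6 pop() → 78 cannot occur there
take #1, #3, #2, #4, #5, #6, #7, #8 (pending dropped): step 8 already fails, because #8 pop() → empty cannot occur there

not linearizable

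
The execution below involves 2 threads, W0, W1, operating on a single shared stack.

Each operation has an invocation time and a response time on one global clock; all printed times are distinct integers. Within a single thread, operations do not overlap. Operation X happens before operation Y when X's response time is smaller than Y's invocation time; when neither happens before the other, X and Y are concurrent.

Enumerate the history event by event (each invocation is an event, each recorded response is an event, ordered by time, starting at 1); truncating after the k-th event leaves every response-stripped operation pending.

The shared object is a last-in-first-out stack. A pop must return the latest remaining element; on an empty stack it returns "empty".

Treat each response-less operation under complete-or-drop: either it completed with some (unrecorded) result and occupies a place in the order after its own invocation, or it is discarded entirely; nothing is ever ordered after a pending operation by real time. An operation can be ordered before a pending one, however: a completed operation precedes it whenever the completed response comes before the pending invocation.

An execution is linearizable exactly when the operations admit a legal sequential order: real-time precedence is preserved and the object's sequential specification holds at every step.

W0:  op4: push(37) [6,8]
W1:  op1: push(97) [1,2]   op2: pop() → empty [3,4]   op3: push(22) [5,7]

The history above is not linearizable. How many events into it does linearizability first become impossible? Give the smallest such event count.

events 1..3 are linearizable, e.g. via op1:
after step 1 (op1 push(97)): stack <97>
with event 4 included (op2 responding at time 4), all real-time-consistent orders fail
for example op1, op2 fails at step 2: op2 pop() → empty is not legal there

4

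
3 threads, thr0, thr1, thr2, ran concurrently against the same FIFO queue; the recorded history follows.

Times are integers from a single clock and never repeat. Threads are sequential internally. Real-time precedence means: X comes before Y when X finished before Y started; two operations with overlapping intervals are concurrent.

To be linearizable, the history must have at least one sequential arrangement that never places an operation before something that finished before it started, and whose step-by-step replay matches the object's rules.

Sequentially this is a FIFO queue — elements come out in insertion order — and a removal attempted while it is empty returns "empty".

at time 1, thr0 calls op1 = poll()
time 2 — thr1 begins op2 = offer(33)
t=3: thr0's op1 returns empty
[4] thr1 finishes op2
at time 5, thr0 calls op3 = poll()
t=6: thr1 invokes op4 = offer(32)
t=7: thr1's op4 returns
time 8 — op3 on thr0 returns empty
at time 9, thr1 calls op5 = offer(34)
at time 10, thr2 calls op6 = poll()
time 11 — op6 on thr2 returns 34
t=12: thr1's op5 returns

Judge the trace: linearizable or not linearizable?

not linearizable

cut after 7 events: linearizable; cut after 8 events (op3 responds, time 8): not linearizable
4 orders of the 4 completed FIFO queue ops respect real time; none is legal
e.g. op1, op2, op3, op4: illegal at step 3, since op3 poll() → empty cannot apply there
e.g. op1, op2, op4, op3: illegal at step 4, since op3 poll() → empty cannot apply there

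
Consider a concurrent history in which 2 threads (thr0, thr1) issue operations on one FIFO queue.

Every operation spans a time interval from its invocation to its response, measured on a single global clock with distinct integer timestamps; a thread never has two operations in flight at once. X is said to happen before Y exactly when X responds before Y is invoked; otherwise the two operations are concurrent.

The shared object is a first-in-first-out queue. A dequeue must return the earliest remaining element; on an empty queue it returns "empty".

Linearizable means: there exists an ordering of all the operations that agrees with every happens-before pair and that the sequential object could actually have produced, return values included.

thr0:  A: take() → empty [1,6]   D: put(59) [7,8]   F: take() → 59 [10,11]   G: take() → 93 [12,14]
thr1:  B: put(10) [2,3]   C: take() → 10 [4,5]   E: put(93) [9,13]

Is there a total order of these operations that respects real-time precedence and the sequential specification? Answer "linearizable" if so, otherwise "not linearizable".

linearizable

a witness: A, B, C, D, E, F, G
1. A take() → empty, leaving queue <>
2. B put(10), leaving queue <10>
3. C take() → 10, leaving queue <>
4. D put(59), leaving queue <59>
5. E put(93), leaving queue <59,93>
6. F take() → 59, leaving queue <93>
7. G take() → 93, leaving queue <>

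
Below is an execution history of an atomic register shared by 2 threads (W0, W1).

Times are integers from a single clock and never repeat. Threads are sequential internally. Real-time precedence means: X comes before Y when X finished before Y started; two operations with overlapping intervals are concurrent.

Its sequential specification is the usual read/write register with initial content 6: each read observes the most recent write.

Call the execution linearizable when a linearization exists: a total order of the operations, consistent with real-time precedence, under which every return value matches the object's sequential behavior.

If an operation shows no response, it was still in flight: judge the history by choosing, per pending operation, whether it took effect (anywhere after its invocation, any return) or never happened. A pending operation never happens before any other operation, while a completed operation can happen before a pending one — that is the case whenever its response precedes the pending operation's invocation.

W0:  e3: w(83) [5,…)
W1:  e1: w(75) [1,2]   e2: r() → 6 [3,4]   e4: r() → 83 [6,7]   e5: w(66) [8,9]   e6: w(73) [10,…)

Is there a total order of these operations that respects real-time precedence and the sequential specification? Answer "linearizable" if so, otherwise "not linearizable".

not linearizable

through event 3 a valid linearization exists; event 4 (e2 responding at time 4) ends that
one real-time candidate order over the 2 completed operations — the atomic register replay rejects it
one such order, e1, e2, breaks at step 2 where e2 r() → 6 is illegal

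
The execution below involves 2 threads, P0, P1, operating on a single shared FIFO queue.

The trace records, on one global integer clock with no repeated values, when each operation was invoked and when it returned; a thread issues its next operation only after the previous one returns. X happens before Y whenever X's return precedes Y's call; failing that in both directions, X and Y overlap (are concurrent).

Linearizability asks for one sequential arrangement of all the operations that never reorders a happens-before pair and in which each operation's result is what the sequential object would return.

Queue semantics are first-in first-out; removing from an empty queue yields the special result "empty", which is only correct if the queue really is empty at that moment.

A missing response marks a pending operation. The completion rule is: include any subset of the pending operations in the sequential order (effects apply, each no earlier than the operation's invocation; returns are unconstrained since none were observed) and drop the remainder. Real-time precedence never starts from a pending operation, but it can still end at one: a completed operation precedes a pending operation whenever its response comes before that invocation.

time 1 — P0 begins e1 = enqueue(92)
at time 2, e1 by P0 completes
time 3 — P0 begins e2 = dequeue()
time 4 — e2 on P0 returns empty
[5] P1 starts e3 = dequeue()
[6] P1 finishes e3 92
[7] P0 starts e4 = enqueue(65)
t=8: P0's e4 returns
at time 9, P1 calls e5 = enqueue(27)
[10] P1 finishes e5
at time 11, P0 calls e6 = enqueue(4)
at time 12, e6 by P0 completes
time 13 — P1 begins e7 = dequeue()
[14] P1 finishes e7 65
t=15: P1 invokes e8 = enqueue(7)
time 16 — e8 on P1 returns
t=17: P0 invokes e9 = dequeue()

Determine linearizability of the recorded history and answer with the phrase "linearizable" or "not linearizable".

the violation lands at event 4, e2's response at time 4: events 1..3 linearize, events 1..4 do not
the sole real-time-consistent order of 2 completed operations fails the FIFO queue replay
e.g. e1, e2: illegal at step 2, since e2 dequeue() → empty cannot apply there

not linearizable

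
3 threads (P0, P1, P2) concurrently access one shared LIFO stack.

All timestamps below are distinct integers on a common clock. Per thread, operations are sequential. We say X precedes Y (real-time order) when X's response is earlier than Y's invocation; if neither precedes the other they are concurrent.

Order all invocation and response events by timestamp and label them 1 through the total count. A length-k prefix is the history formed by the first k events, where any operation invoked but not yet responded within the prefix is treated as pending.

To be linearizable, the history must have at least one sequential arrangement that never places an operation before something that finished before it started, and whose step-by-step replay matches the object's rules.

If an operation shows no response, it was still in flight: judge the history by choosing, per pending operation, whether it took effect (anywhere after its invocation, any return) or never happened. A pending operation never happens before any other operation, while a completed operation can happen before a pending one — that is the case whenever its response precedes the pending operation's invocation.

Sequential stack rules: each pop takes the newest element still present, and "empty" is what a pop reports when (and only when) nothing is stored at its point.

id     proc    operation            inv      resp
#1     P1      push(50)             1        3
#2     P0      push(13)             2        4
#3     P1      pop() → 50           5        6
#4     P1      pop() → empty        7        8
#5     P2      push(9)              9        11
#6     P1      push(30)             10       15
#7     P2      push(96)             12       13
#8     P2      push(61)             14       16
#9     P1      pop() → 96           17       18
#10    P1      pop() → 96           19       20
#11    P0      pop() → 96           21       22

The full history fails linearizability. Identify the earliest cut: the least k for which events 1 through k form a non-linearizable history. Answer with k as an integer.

8

events 1..7 are linearizable, e.g. via #2, #1, #3:
step 1: #2 push(13) — stack <13>
step 2: #1 push(50) — stack <13,50>
step 3: #3 pop() → 50 — stack <13>
adding event 8 (#4 responds at 8) leaves no legal real-time order
one such order, #1, #2, #3, #4, breaks at step 3 where #3 pop() → 50 is illegal
one such order, #2, #1, #3, #4, breaks at step 4 where #4 pop() → empty is illegal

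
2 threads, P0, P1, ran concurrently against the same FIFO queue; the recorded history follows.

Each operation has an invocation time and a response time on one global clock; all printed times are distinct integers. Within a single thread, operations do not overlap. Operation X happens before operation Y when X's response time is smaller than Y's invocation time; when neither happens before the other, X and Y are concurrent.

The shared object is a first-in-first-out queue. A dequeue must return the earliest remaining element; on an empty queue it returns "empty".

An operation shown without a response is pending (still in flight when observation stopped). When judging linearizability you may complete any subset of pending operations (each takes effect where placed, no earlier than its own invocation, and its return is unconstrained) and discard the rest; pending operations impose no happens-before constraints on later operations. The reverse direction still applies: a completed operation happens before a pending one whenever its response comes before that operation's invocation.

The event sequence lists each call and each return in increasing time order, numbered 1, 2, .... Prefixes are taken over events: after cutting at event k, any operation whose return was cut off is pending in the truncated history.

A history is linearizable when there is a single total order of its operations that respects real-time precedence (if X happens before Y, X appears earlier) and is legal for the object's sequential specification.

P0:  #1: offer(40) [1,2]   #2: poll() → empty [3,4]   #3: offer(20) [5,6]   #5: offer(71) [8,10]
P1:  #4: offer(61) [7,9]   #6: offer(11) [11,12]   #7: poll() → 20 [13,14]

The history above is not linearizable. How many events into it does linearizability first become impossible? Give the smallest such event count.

4

a valid linearization of events 1..3 exists, for instance #1:
step 1: #1 offer(40) — queue <40>
once event 4 joins (#2's response, time 4), exhaustive search finds no witness
for example #1, #2 fails at step 2: #2 poll() → empty is not legal there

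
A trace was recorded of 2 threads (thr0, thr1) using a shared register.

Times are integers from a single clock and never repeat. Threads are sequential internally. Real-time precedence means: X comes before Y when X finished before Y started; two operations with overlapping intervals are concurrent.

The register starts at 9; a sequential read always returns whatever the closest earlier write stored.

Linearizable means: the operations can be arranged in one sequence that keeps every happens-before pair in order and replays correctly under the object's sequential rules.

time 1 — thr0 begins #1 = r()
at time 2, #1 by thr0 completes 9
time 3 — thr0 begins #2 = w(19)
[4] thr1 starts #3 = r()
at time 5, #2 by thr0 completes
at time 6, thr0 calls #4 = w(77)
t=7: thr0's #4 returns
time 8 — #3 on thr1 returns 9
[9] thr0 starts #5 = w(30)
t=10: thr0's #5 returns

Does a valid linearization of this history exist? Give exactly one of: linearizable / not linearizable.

linearizable

witness order: #1, #3, #2, #4, #5
1. #1 r() → 9, leaving value 9
2. #3 r() → 9, leaving value 9
3. #2 w(19), leaving value 19
4. #4 w(77), leaving value 77
5. #5 w(30), leaving value 30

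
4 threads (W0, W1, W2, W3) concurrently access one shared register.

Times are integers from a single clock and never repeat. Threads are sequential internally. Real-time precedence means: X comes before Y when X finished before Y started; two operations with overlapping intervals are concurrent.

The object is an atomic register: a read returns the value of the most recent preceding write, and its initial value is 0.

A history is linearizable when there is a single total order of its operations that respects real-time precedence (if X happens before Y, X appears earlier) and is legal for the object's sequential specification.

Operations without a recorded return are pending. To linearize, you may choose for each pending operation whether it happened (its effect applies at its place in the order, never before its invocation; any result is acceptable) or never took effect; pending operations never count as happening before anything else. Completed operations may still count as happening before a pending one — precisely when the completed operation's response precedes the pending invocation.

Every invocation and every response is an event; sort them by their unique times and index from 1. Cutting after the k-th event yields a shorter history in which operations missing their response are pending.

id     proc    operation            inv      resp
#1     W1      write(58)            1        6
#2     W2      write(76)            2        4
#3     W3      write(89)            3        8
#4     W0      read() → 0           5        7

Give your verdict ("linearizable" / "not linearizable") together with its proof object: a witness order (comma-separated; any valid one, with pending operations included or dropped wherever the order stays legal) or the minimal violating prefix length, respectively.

not linearizable — minimal violating prefix: 7 events

already the first 7 events (up to #4's response at time 7) admit no linearization; the first 6 still do
checked exhaustively: 3 real-time-consistent orders of 3 completed operations, zero legal register replays
no escape via the 1 pending operation (#3): every completion choice fails
sample order #1, #2, #4 (pending dropped) stalls at step 3 — #4 read() → 0 has no legal effect
sample order #2, #1, #4 (pending dropped) stalls at step 3 — #4 read() → 0 has no legal effect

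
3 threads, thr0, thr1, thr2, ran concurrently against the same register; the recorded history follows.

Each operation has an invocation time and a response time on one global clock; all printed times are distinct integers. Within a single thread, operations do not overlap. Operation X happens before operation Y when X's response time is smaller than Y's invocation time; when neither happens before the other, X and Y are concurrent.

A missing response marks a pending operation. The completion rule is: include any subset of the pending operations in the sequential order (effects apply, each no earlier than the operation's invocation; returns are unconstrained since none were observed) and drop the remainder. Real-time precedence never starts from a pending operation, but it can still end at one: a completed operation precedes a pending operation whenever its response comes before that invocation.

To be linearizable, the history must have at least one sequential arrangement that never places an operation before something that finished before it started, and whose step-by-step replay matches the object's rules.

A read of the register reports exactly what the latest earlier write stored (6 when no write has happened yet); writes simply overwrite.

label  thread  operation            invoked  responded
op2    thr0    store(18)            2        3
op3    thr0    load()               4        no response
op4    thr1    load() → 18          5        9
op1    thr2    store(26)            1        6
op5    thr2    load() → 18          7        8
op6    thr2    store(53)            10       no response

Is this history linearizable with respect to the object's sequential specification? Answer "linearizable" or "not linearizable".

linearizable

one valid linearization: op1, op2, op3, op4, op5
1. op1 store(26), leaving value 26
2. op2 store(18), leaving value 18
3. op3 load() (pending, included), leaving value 18
4. op4 load() → 18, leaving value 18
5. op5 load() → 18, leaving value 18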